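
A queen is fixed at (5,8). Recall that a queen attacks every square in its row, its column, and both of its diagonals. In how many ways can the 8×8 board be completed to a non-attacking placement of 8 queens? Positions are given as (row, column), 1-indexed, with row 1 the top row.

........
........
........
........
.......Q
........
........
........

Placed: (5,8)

18

Branch on row 1: col 1 → 1; col 2 → 1; col 3 → 4; col 5 → 5; col 6 → 4; col 7 → 3.
Sum: 1 + 1 + 4 + 5 + 4 + 3 = 18.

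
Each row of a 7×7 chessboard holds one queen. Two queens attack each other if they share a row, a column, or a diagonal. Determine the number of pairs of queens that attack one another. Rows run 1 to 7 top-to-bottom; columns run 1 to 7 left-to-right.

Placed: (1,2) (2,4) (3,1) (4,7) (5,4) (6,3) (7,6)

3

Same column: (2,4)–(5,4) (column 4).
Same diagonal: (5,4)–(6,3) (|5−6| = |4−3| = 1); (5,4)–(7,6) (|5−7| = |4−6| = 2).
Total attacking pairs: 3.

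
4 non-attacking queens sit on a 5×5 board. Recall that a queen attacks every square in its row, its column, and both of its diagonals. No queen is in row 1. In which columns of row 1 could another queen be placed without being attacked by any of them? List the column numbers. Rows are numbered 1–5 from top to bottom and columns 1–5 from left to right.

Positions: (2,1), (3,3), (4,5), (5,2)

columns 4

(2,1) attacks row 1 at column 1 and diagonals 2.
(3,3) attacks row 1 at column 3 and diagonals 1, 5.
(4,5) attacks row 1 at column 5 and diagonals 2.
(5,2) attacks row 1 at column 2.
Attacked columns: {1, 2, 3, 5}. Safe: {4}.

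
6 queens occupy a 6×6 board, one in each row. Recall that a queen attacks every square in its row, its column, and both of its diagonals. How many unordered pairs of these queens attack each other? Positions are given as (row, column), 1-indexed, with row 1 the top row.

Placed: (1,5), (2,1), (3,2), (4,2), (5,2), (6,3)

Same column: (3,2)–(4,2) (column 2); (3,2)–(5,2) (column 2); (4,2)–(5,2) (column 2).
Same diagonal: (1,5)–(4,2) (|1−4| = |5−2| = 3); (2,1)–(3,2) (|2−3| = |1−2| = 1); (5,2)–(6,3) (|5−6| = |2−3| = 1).
Total attacking pairs: 6.

6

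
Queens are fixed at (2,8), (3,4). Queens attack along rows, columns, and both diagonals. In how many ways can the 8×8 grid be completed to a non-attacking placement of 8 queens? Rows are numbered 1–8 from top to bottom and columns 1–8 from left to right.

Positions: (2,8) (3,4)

Branch on row 1: col 1 → 0; col 3 → 1; col 5 → 2.
Sum: 0 + 1 + 2 = 3.

3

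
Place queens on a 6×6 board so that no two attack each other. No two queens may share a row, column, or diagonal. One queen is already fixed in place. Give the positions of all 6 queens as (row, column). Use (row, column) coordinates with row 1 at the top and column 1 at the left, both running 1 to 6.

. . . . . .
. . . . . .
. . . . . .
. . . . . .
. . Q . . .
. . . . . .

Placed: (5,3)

Row 1: attacked by (5,3)→{3}. Safe: 1, 2, 4, 5, 6. Place at column 2.
Row 2: attacked by (1,2)→{1,2,3}; (5,3)→{3,6}. Safe: 4, 5. Place at column 4.
Row 3: attacked by (1,2)→{2,4}; (2,4)→{3,4,5}; (5,3)→{1,3,5}. Safe: 6. Place at column 6.
Row 4: attacked by (1,2)→{2,5}; (2,4)→{2,4,6}; (3,6)→{5,6}; (5,3)→{2,3,4}. Safe: 1. Place at column 1.
Row 6: attacked by (1,2)→{2}; (2,4)→{4}; (3,6)→{3,6}; (4,1)→{1,3}; (5,3)→{2,3,4}. Safe: 5. Place at column 5.
Columns [2, 4, 6, 1, 3, 5], r−c [-1, -2, -3, 3, 2, 1], r+c [3, 6, 9, 5, 8, 11] are all distinct, so no two queens attack.

(1,2) (2,4) (3,6) (4,1) (5,3) (6,5)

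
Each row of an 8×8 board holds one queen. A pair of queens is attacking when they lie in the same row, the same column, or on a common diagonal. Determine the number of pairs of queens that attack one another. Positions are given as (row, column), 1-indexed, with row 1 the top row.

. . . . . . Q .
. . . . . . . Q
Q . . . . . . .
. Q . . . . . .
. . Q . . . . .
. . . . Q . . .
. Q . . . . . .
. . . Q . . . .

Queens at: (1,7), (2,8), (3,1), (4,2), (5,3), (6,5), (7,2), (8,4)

Same column: (4,2)–(7,2) (column 2).
Same diagonal: (1,7)–(2,8) (|1−2| = |7−8| = 1); (1,7)–(5,3) (|1−5| = |7−3| = 4); (3,1)–(4,2) (|3−4| = |1−2| = 1); (3,1)–(5,3) (|3−5| = |1−3| = 2); (4,2)–(5,3) (|4−5| = |2−3| = 1).
Total attacking pairs: 6.

6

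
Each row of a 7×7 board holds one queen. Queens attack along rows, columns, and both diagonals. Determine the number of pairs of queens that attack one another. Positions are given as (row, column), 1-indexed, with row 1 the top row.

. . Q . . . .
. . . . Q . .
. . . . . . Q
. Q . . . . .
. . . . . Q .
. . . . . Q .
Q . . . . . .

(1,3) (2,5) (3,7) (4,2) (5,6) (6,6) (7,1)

Same column: (5,6)–(6,6) (column 6).
Total attacking pairs: 1.

1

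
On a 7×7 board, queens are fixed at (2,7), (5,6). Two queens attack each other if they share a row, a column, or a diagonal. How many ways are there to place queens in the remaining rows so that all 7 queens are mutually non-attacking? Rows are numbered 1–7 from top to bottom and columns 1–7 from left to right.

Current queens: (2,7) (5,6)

Branch on row 1: col 1 → 0; col 3 → 1; col 4 → 1; col 5 → 1.
Sum: 0 + 1 + 1 + 1 = 3.

3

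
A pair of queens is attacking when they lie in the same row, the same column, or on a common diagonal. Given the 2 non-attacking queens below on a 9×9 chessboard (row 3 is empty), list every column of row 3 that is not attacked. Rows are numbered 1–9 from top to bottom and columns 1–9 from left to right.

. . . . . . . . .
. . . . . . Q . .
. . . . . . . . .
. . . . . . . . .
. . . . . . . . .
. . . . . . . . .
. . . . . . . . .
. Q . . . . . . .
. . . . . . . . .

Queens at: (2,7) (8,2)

(2,7) attacks row 3 at column 7 and diagonals 6, 8.
(8,2) attacks row 3 at column 2 and diagonals 7.
Attacked columns: {2, 6, 7, 8}. Safe: {1, 3, 4, 5, 9}.

columns 1, 3, 4, 5, 9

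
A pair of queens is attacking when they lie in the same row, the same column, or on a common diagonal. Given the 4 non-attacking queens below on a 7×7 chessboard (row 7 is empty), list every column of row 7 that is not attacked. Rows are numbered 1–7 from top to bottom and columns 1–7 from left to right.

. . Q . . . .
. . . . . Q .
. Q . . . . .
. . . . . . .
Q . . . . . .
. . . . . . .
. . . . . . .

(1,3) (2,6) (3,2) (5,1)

columns 4, 5, 7

(1,3) attacks row 7 at column 3.
(2,6) attacks row 7 at column 6 and diagonals 1.
(3,2) attacks row 7 at column 2 and diagonals 6.
(5,1) attacks row 7 at column 1 and diagonals 3.
Attacked columns: {1, 2, 3, 6}. Safe: {4, 5, 7}.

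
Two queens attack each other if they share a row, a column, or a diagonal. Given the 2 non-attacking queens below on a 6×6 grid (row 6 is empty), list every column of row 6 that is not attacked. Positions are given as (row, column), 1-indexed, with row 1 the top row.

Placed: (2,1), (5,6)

columns 2, 3, 4

(2,1) attacks row 6 at column 1 and diagonals 5.
(5,6) attacks row 6 at column 6 and diagonals 5.
Attacked columns: {1, 5, 6}. Safe: {2, 3, 4}.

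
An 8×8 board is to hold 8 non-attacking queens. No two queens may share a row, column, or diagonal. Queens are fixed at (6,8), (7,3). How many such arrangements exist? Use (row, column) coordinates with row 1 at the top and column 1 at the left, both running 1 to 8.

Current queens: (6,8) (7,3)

Branch on row 1: col 1 → 0; col 2 → 1; col 4 → 1; col 5 → 0; col 6 → 0; col 7 → 0.
Sum: 0 + 1 + 1 + 0 + 0 + 0 = 2.

2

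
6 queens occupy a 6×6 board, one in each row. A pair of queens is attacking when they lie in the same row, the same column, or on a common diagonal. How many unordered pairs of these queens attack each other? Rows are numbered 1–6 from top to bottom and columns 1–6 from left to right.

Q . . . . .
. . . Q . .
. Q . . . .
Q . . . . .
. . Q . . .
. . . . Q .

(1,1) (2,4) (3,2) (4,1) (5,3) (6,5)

3

Same column: (1,1)–(4,1) (column 1).
Same diagonal: (3,2)–(4,1) (|3−4| = |2−1| = 1); (3,2)–(6,5) (|3−6| = |2−5| = 3).
Total attacking pairs: 3.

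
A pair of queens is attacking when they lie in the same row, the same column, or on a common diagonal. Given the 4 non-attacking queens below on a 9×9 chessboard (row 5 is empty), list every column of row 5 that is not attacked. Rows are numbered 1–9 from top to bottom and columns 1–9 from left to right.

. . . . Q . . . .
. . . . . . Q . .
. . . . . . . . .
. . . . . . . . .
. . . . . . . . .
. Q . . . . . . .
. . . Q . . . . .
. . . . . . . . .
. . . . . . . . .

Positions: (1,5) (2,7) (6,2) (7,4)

columns 8

(1,5) attacks row 5 at column 5 and diagonals 1, 9.
(2,7) attacks row 5 at column 7 and diagonals 4.
(6,2) attacks row 5 at column 2 and diagonals 1, 3.
(7,4) attacks row 5 at column 4 and diagonals 2, 6.
Attacked columns: {1, 2, 3, 4, 5, 6, 7, 9}. Safe: {8}.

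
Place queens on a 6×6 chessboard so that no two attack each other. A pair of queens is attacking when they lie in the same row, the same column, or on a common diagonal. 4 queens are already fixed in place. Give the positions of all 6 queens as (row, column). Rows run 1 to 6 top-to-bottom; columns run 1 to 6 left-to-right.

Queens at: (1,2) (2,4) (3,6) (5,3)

Row 4: attacked by (1,2)→{2,5}; (2,4)→{2,4,6}; (3,6)→{5,6}; (5,3)→{2,3,4}. Safe: 1. Place at column 1.
Row 6: attacked by (1,2)→{2}; (2,4)→{4}; (3,6)→{3,6}; (4,1)→{1,3}; (5,3)→{2,3,4}. Safe: 5. Place at column 5.
Columns [2, 4, 6, 1, 3, 5], r−c [-1, -2, -3, 3, 2, 1], r+c [3, 6, 9, 5, 8, 11] are all distinct, so no two queens attack.

(1,2) (2,4) (3,6) (4,1) (5,3) (6,5)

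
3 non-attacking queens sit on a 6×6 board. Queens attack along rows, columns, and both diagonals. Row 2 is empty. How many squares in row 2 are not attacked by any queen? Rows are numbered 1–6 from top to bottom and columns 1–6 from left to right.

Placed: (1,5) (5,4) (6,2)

(1,5) attacks row 2 at column 5 and diagonals 4, 6.
(5,4) attacks row 2 at column 4 and diagonals 1.
(6,2) attacks row 2 at column 2 and diagonals 6.
Attacked columns: {1, 2, 4, 5, 6}. Safe: {3}.

1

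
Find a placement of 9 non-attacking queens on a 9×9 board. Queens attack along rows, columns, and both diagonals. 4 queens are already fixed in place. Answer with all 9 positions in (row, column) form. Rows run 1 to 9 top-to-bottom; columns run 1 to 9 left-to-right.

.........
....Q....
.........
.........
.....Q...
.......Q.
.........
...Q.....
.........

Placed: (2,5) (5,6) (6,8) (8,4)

(1,7) (2,5) (3,3) (4,9) (5,6) (6,8) (7,2) (8,4) (9,1)

Row 1: attacked by (2,5)→{4,5,6}; (5,6)→{2,6}; (6,8)→{3,8}; (8,4)→{4}. Safe: 1, 7, 9. Place at column 7.
Row 3: attacked by (1,7)→{5,7,9}; (2,5)→{4,5,6}; (5,6)→{4,6,8}; (6,8)→{5,8}; (8,4)→{4,9}. Safe: 1, 2, 3. Place at column 3.
Row 4: attacked by (1,7)→{4,7}; (2,5)→{3,5,7}; (3,3)→{2,3,4}; (5,6)→{5,6,7}; (6,8)→{6,8}; (8,4)→{4,8}. Safe: 1, 9. Place at column 9.
Row 7: attacked by (1,7)→{1,7}; (2,5)→{5}; (3,3)→{3,7}; (4,9)→{6,9}; (5,6)→{4,6,8}; (6,8)→{7,8,9}; (8,4)→{3,4,5}. Safe: 2. Place at column 2.
Row 9: attacked by (1,7)→{7}; (2,5)→{5}; (3,3)→{3,9}; (4,9)→{4,9}; (5,6)→{2,6}; (6,8)→{5,8}; (7,2)→{2,4}; (8,4)→{3,4,5}. Safe: 1. Place at column 1.
Columns [7, 5, 3, 9, 6, 8, 2, 4, 1], r−c [-6, -3, 0, -5, -1, -2, 5, 4, 8], r+c [8, 7, 6, 13, 11, 14, 9, 12, 10] are all distinct, so no two queens attack.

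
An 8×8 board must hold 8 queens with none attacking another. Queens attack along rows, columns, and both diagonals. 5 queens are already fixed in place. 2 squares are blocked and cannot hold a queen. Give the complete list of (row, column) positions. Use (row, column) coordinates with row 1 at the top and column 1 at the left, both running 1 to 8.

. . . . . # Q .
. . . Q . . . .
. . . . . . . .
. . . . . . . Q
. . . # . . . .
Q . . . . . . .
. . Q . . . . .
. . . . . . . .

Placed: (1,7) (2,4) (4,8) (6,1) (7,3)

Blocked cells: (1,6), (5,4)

Row 3: attacked by (1,7)→{5,7}; (2,4)→{3,4,5}; (4,8)→{7,8}; (6,1)→{1,4}; (7,3)→{3,7}. Safe: 2, 6. Place at column 2.
Row 5: attacked by (1,7)→{3,7}; (2,4)→{1,4,7}; (3,2)→{2,4}; (4,8)→{7,8}; (6,1)→{1,2}; (7,3)→{1,3,5}. Blocked: 4. Safe: 6. Place at column 6.
Row 8: attacked by (1,7)→{7}; (2,4)→{4}; (3,2)→{2,7}; (4,8)→{4,8}; (5,6)→{3,6}; (6,1)→{1,3}; (7,3)→{2,3,4}. Safe: 5. Place at column 5.
Columns [7, 4, 2, 8, 6, 1, 3, 5], r−c [-6, -2, 1, -4, -1, 5, 4, 3], r+c [8, 6, 5, 12, 11, 7, 10, 13] are all distinct, so no two queens attack.

(1,7) (2,4) (3,2) (4,8) (5,6) (6,1) (7,3) (8,5)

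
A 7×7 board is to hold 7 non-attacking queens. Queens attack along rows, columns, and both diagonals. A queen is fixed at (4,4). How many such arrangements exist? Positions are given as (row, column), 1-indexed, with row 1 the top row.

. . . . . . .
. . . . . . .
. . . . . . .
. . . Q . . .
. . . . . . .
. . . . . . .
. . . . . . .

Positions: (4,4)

8

Branch on row 1: col 2 → 2; col 3 → 2; col 5 → 2; col 6 → 2.
Sum: 2 + 2 + 2 + 2 = 8.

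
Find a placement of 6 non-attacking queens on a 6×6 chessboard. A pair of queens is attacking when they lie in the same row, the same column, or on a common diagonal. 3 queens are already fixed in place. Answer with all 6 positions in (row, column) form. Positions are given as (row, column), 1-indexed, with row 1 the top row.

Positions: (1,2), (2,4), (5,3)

(1,2) (2,4) (3,6) (4,1) (5,3) (6,5)

Row 3: attacked by (1,2)→{2,4}; (2,4)→{3,4,5}; (5,3)→{1,3,5}. Safe: 6. Place at column 6.
Row 4: attacked by (1,2)→{2,5}; (2,4)→{2,4,6}; (3,6)→{5,6}; (5,3)→{2,3,4}. Safe: 1. Place at column 1.
Row 6: attacked by (1,2)→{2}; (2,4)→{4}; (3,6)→{3,6}; (4,1)→{1,3}; (5,3)→{2,3,4}. Safe: 5. Place at column 5.
Columns [2, 4, 6, 1, 3, 5], r−c [-1, -2, -3, 3, 2, 1], r+c [3, 6, 9, 5, 8, 11] are all distinct, so no two queens attack.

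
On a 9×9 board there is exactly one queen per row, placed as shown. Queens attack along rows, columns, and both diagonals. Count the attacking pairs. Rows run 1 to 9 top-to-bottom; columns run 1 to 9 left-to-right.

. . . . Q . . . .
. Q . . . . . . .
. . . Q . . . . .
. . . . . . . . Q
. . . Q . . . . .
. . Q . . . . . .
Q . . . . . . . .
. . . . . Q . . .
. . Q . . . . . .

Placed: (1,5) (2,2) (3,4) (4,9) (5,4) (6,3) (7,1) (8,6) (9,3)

Same column: (3,4)–(5,4) (column 4); (6,3)–(9,3) (column 3).
Same diagonal: (5,4)–(6,3) (|5−6| = |4−3| = 1); (7,1)–(9,3) (|7−9| = |1−3| = 2).
Total attacking pairs: 4.

4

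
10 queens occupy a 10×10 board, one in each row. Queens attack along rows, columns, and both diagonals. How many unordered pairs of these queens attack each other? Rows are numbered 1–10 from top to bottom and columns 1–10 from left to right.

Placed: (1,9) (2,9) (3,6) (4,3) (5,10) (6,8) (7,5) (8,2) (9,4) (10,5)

5

Same column: (1,9)–(2,9) (column 9); (7,5)–(10,5) (column 5).
Same diagonal: (1,9)–(8,2) (|1−8| = |9−2| = 7); (5,10)–(10,5) (|5−10| = |10−5| = 5); (9,4)–(10,5) (|9−10| = |4−5| = 1).
Total attacking pairs: 5.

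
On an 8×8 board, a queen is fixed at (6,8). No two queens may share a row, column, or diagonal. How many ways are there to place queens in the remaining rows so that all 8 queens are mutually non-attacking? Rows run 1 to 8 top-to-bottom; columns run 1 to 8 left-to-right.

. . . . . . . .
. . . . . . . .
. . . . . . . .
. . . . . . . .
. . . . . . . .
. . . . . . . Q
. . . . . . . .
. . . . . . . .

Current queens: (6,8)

Branch on row 1: col 1 → 0; col 2 → 3; col 4 → 4; col 5 → 4; col 6 → 4; col 7 → 1.
Sum: 0 + 3 + 4 + 4 + 4 + 1 = 16.

16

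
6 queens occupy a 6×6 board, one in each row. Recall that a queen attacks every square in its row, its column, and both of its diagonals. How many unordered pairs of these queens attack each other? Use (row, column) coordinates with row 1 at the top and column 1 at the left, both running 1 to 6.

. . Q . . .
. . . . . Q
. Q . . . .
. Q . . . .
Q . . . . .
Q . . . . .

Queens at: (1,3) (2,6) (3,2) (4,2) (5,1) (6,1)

Same column: (3,2)–(4,2) (column 2); (5,1)–(6,1) (column 1).
Same diagonal: (4,2)–(5,1) (|4−5| = |2−1| = 1).
Total attacking pairs: 3.

3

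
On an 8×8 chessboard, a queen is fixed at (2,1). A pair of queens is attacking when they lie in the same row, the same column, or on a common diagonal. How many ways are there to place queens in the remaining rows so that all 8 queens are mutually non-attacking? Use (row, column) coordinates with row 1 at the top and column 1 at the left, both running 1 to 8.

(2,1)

8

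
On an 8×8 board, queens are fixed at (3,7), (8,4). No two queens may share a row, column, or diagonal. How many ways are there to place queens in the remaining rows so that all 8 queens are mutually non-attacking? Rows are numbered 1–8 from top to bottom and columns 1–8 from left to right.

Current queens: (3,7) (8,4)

3

Branch on row 1: col 1 → 0; col 2 → 1; col 3 → 0; col 6 → 2; col 8 → 0.
Sum: 0 + 1 + 0 + 2 + 0 = 3.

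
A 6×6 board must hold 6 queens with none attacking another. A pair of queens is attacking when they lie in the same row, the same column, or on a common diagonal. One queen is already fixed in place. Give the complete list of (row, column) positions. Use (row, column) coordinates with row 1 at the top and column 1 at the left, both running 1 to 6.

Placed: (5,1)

(1,3) (2,6) (3,2) (4,5) (5,1) (6,4)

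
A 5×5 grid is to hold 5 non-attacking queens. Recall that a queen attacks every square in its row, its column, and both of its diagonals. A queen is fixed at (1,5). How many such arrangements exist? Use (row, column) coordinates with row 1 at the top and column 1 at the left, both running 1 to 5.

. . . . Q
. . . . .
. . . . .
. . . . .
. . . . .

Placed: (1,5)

2

Branch on row 2: col 1 → 0; col 2 → 1; col 3 → 1.
Sum: 0 + 1 + 1 = 2.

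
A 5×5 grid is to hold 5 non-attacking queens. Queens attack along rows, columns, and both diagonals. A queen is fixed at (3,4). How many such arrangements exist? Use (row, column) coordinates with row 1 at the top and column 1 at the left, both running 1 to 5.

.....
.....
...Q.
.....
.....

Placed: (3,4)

2

Branch on row 1: col 1 → 0; col 3 → 1; col 5 → 1.
Sum: 0 + 1 + 1 = 2.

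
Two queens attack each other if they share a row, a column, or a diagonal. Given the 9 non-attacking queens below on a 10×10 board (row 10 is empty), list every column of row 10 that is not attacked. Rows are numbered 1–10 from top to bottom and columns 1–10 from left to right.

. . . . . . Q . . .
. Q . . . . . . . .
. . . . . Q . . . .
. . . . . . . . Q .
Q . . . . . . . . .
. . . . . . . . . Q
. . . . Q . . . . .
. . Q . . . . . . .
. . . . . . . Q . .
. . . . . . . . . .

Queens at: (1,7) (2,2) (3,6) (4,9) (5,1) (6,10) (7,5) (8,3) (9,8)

columns 4

(1,7) attacks row 10 at column 7.
(2,2) attacks row 10 at column 2 and diagonals 10.
(3,6) attacks row 10 at column 6.
(4,9) attacks row 10 at column 9 and diagonals 3.
(5,1) attacks row 10 at column 1 and diagonals 6.
(6,10) attacks row 10 at column 10 and diagonals 6.
(7,5) attacks row 10 at column 5 and diagonals 2, 8.
(8,3) attacks row 10 at column 3 and diagonals 1, 5.
(9,8) attacks row 10 at column 8 and diagonals 7, 9.
Attacked columns: {1, 2, 3, 5, 6, 7, 8, 9, 10}. Safe: {4}.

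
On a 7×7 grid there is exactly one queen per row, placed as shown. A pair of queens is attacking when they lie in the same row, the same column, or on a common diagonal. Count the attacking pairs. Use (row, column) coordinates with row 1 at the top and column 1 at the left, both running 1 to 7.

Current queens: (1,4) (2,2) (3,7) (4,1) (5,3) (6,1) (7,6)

Same column: (4,1)–(6,1) (column 1).
Same diagonal: (1,4)–(4,1) (|1−4| = |4−1| = 3).
Total attacking pairs: 2.

2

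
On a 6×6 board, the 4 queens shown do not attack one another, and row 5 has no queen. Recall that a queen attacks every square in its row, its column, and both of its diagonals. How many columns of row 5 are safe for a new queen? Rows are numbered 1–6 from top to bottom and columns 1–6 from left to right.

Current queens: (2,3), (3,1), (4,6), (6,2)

(2,3) attacks row 5 at column 3 and diagonals 6.
(3,1) attacks row 5 at column 1 and diagonals 3.
(4,6) attacks row 5 at column 6 and diagonals 5.
(6,2) attacks row 5 at column 2 and diagonals 1, 3.
Attacked columns: {1, 2, 3, 5, 6}. Safe: {4}.

1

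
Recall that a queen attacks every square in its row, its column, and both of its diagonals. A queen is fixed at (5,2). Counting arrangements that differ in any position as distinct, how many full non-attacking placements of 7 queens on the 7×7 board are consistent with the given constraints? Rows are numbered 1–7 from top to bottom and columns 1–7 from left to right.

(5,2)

Branch on row 1: col 1 → 1; col 3 → 1; col 4 → 2; col 5 → 1; col 7 → 1.
Sum: 1 + 1 + 2 + 1 + 1 = 6.

6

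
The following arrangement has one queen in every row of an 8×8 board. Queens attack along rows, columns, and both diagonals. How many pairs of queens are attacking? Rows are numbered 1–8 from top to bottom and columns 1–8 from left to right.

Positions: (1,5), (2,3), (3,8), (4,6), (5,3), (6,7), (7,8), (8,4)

5

Same column: (2,3)–(5,3) (column 3); (3,8)–(7,8) (column 8).
Same diagonal: (2,3)–(6,7) (|2−6| = |3−7| = 4); (2,3)–(7,8) (|2−7| = |3−8| = 5); (6,7)–(7,8) (|6−7| = |7−8| = 1).
Total attacking pairs: 5.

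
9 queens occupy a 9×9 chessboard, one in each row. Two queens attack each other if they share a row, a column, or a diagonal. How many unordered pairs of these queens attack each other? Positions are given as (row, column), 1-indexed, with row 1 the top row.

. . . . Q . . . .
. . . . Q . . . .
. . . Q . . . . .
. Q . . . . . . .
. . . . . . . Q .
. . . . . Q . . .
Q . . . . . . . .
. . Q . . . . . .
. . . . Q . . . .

Same column: (1,5)–(2,5) (column 5); (1,5)–(9,5) (column 5); (2,5)–(9,5) (column 5).
Same diagonal: (1,5)–(4,2) (|1−4| = |5−2| = 3); (2,5)–(3,4) (|2−3| = |5−4| = 1); (2,5)–(5,8) (|2−5| = |5−8| = 3).
Total attacking pairs: 6.

6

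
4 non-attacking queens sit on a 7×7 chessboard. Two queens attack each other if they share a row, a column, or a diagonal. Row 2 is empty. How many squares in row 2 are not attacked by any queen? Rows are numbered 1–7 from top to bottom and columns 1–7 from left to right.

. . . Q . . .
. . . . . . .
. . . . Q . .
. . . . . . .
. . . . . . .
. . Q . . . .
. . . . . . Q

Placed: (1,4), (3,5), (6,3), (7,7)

(1,4) attacks row 2 at column 4 and diagonals 3, 5.
(3,5) attacks row 2 at column 5 and diagonals 4, 6.
(6,3) attacks row 2 at column 3 and diagonals 7.
(7,7) attacks row 2 at column 7 and diagonals 2.
Attacked columns: {2, 3, 4, 5, 6, 7}. Safe: {1}.

1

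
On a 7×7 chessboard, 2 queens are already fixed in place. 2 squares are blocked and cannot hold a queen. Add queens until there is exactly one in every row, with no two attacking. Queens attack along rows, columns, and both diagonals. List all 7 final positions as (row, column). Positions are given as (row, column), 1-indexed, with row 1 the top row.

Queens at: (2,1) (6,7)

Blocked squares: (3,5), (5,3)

Row 1: attacked by (2,1)→{1,2}; (6,7)→{2,7}. Safe: 3, 4, 5, 6. Place at column 4.
Row 3: attacked by (1,4)→{2,4,6}; (2,1)→{1,2}; (6,7)→{4,7}. Blocked: 5. Safe: 3. Place at column 3.
Row 4: attacked by (1,4)→{1,4,7}; (2,1)→{1,3}; (3,3)→{2,3,4}; (6,7)→{5,7}. Safe: 6. Place at column 6.
Row 5: attacked by (1,4)→{4}; (2,1)→{1,4}; (3,3)→{1,3,5}; (4,6)→{5,6,7}; (6,7)→{6,7}. Blocked: 3. Safe: 2. Place at column 2.
Row 7: attacked by (1,4)→{4}; (2,1)→{1,6}; (3,3)→{3,7}; (4,6)→{3,6}; (5,2)→{2,4}; (6,7)→{6,7}. Safe: 5. Place at column 5.
Columns [4, 1, 3, 6, 2, 7, 5], r−c [-3, 1, 0, -2, 3, -1, 2], r+c [5, 3, 6, 10, 7, 13, 12] are all distinct, so no two queens attack.

(1,4) (2,1) (3,3) (4,6) (5,2) (6,7) (7,5)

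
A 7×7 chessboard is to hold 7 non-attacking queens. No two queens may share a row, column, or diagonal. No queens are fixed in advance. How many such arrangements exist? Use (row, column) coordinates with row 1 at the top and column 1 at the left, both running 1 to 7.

40

Branch on row 1: col 1 → 4; col 2 → 7; col 3 → 6; col 4 → 6; col 5 → 6; col 6 → 7; col 7 → 4.
Sum: 4 + 7 + 6 + 6 + 6 + 7 + 4 = 40.
(This is the classic 7-queens count.)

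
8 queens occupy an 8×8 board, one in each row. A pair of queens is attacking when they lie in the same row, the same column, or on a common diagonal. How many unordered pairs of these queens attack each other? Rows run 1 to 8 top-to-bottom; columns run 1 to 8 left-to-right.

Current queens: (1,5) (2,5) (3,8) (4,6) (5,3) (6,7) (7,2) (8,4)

1

Same column: (1,5)–(2,5) (column 5).
Total attacking pairs: 1.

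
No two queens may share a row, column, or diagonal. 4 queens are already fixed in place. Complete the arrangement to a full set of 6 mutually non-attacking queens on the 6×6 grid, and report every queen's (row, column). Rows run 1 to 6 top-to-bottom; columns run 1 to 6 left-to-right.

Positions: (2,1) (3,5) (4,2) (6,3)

(1,4) (2,1) (3,5) (4,2) (5,6) (6,3)

Row 1: attacked by (2,1)→{1,2}; (3,5)→{3,5}; (4,2)→{2,5}; (6,3)→{3}. Safe: 4, 6. Place at column 4.
Row 5: attacked by (1,4)→{4}; (2,1)→{1,4}; (3,5)→{3,5}; (4,2)→{1,2,3}; (6,3)→{2,3,4}. Safe: 6. Place at column 6.
Columns [4, 1, 5, 2, 6, 3], r−c [-3, 1, -2, 2, -1, 3], r+c [5, 3, 8, 6, 11, 9] are all distinct, so no two queens attack.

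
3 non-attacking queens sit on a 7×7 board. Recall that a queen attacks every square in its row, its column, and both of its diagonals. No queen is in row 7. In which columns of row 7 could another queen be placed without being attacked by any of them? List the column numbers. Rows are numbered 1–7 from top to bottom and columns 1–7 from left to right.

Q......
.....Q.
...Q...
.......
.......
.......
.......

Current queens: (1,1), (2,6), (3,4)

columns 2, 3, 5

(1,1) attacks row 7 at column 1 and diagonals 7.
(2,6) attacks row 7 at column 6 and diagonals 1.
(3,4) attacks row 7 at column 4.
Attacked columns: {1, 4, 6, 7}. Safe: {2, 3, 5}.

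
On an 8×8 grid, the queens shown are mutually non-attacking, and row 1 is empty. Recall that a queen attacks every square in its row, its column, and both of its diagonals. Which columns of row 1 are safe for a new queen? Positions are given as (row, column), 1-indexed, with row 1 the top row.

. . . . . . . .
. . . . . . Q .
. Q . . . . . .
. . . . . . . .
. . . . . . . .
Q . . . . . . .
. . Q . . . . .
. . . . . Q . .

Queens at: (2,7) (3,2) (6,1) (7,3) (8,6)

columns 5

(2,7) attacks row 1 at column 7 and diagonals 6, 8.
(3,2) attacks row 1 at column 2 and diagonals 4.
(6,1) attacks row 1 at column 1 and diagonals 6.
(7,3) attacks row 1 at column 3.
(8,6) attacks row 1 at column 6.
Attacked columns: {1, 2, 3, 4, 6, 7, 8}. Safe: {5}.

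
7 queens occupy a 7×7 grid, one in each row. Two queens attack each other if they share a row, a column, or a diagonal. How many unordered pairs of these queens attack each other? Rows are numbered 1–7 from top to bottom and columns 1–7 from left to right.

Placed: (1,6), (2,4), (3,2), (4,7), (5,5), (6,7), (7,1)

1

Same column: (4,7)–(6,7) (column 7).
Total attacking pairs: 1.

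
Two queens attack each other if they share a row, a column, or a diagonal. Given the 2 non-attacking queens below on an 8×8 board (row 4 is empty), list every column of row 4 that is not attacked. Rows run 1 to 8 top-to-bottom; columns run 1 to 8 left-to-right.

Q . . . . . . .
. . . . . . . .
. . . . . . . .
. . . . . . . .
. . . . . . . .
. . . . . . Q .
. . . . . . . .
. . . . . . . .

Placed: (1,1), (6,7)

columns 2, 3, 6, 8

(1,1) attacks row 4 at column 1 and diagonals 4.
(6,7) attacks row 4 at column 7 and diagonals 5.
Attacked columns: {1, 4, 5, 7}. Safe: {2, 3, 6, 8}.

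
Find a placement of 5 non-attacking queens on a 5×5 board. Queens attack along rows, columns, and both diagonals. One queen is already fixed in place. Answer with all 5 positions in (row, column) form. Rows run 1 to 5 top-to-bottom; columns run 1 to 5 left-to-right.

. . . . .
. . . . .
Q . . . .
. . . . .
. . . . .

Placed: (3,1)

Row 1: attacked by (3,1)→{1,3}. Safe: 2, 4, 5. Place at column 5.
Row 2: attacked by (1,5)→{4,5}; (3,1)→{1,2}. Safe: 3. Place at column 3.
Row 4: attacked by (1,5)→{2,5}; (2,3)→{1,3,5}; (3,1)→{1,2}. Safe: 4. Place at column 4.
Row 5: attacked by (1,5)→{1,5}; (2,3)→{3}; (3,1)→{1,3}; (4,4)→{3,4,5}. Safe: 2. Place at column 2.
Columns [5, 3, 1, 4, 2], r−c [-4, -1, 2, 0, 3], r+c [6, 5, 4, 8, 7] are all distinct, so no two queens attack.

(1,5) (2,3) (3,1) (4,4) (5,2)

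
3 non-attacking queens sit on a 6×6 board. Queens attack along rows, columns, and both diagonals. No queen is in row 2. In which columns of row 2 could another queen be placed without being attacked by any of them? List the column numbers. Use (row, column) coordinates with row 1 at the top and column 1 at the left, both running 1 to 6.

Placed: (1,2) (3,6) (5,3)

columns 4

(1,2) attacks row 2 at column 2 and diagonals 1, 3.
(3,6) attacks row 2 at column 6 and diagonals 5.
(5,3) attacks row 2 at column 3 and diagonals 6.
Attacked columns: {1, 2, 3, 5, 6}. Safe: {4}.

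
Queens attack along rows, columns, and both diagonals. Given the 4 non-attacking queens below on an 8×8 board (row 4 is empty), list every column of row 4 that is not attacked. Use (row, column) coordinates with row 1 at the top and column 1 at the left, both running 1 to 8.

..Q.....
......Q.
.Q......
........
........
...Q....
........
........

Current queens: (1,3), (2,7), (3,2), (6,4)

(1,3) attacks row 4 at column 3 and diagonals 6.
(2,7) attacks row 4 at column 7 and diagonals 5.
(3,2) attacks row 4 at column 2 and diagonals 1, 3.
(6,4) attacks row 4 at column 4 and diagonals 2, 6.
Attacked columns: {1, 2, 3, 4, 5, 6, 7}. Safe: {8}.

columns 8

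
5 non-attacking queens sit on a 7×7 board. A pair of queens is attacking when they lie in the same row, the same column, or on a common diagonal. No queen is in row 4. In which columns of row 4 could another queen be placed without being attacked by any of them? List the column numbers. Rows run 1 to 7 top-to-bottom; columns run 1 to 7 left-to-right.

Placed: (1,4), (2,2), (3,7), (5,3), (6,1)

columns 5

(1,4) attacks row 4 at column 4 and diagonals 1, 7.
(2,2) attacks row 4 at column 2 and diagonals 4.
(3,7) attacks row 4 at column 7 and diagonals 6.
(5,3) attacks row 4 at column 3 and diagonals 2, 4.
(6,1) attacks row 4 at column 1 and diagonals 3.
Attacked columns: {1, 2, 3, 4, 6, 7}. Safe: {5}.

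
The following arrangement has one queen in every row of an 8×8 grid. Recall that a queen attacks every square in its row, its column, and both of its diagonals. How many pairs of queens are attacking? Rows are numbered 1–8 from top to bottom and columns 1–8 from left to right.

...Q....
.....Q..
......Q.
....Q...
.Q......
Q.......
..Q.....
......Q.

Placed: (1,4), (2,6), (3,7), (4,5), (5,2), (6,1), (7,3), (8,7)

4

Same column: (3,7)–(8,7) (column 7).
Same diagonal: (2,6)–(3,7) (|2−3| = |6−7| = 1); (3,7)–(7,3) (|3−7| = |7−3| = 4); (5,2)–(6,1) (|5−6| = |2−1| = 1).
Total attacking pairs: 4.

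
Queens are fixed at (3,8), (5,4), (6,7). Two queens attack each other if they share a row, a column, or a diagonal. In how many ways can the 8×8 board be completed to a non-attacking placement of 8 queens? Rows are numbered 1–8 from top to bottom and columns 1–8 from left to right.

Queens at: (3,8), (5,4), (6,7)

2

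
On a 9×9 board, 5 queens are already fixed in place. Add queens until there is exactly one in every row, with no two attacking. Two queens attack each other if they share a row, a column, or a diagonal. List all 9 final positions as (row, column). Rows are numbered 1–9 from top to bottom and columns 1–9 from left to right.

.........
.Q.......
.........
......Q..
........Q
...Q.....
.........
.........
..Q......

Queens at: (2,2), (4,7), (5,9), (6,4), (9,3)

Row 1: attacked by (2,2)→{1,2,3}; (4,7)→{4,7}; (5,9)→{5,9}; (6,4)→{4,9}; (9,3)→{3}. Safe: 6, 8. Place at column 6.
Row 3: attacked by (1,6)→{4,6,8}; (2,2)→{1,2,3}; (4,7)→{6,7,8}; (5,9)→{7,9}; (6,4)→{1,4,7}; (9,3)→{3,9}. Safe: 5. Place at column 5.
Row 7: attacked by (1,6)→{6}; (2,2)→{2,7}; (3,5)→{1,5,9}; (4,7)→{4,7}; (5,9)→{7,9}; (6,4)→{3,4,5}; (9,3)→{1,3,5}. Safe: 8. Place at column 8.
Row 8: attacked by (1,6)→{6}; (2,2)→{2,8}; (3,5)→{5}; (4,7)→{3,7}; (5,9)→{6,9}; (6,4)→{2,4,6}; (7,8)→{7,8,9}; (9,3)→{2,3,4}. Safe: 1. Place at column 1.
Columns [6, 2, 5, 7, 9, 4, 8, 1, 3], r−c [-5, 0, -2, -3, -4, 2, -1, 7, 6], r+c [7, 4, 8, 11, 14, 10, 15, 9, 12] are all distinct, so no two queens attack.

(1,6) (2,2) (3,5) (4,7) (5,9) (6,4) (7,8) (8,1) (9,3)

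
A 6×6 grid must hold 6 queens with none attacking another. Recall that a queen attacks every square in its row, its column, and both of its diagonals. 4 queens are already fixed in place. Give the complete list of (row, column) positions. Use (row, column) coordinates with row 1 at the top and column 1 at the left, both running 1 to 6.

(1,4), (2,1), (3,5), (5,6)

(1,4) (2,1) (3,5) (4,2) (5,6) (6,3)

Row 4: attacked by (1,4)→{1,4}; (2,1)→{1,3}; (3,5)→{4,5,6}; (5,6)→{5,6}. Safe: 2. Place at column 2.
Row 6: attacked by (1,4)→{4}; (2,1)→{1,5}; (3,5)→{2,5}; (4,2)→{2,4}; (5,6)→{5,6}. Safe: 3. Place at column 3.
Columns [4, 1, 5, 2, 6, 3], r−c [-3, 1, -2, 2, -1, 3], r+c [5, 3, 8, 6, 11, 9] are all distinct, so no two queens attack.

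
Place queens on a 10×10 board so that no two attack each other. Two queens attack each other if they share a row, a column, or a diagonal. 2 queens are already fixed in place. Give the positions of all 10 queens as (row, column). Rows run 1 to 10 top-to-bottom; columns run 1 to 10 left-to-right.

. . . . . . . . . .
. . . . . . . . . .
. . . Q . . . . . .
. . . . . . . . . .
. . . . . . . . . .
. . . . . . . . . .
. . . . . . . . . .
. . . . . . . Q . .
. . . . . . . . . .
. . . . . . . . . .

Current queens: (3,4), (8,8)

Row 1: attacked by (3,4)→{2,4,6}; (8,8)→{1,8}. Safe: 3, 5, 7, 9, 10. Place at column 7.
Row 2: attacked by (1,7)→{6,7,8}; (3,4)→{3,4,5}; (8,8)→{2,8}. Safe: 1, 9, 10. Place at column 10.
Row 4: attacked by (1,7)→{4,7,10}; (2,10)→{8,10}; (3,4)→{3,4,5}; (8,8)→{4,8}. Safe: 1, 2, 6, 9. Place at column 2.
Row 5: attacked by (1,7)→{3,7}; (2,10)→{7,10}; (3,4)→{2,4,6}; (4,2)→{1,2,3}; (8,8)→{5,8}. Safe: 9. Place at column 9.
Row 6: attacked by (1,7)→{2,7}; (2,10)→{6,10}; (3,4)→{1,4,7}; (4,2)→{2,4}; (5,9)→{8,9,10}; (8,8)→{6,8,10}. Safe: 3, 5. Place at column 3.
Row 7: attacked by (1,7)→{1,7}; (2,10)→{5,10}; (3,4)→{4,8}; (4,2)→{2,5}; (5,9)→{7,9}; (6,3)→{2,3,4}; (8,8)→{7,8,9}. Safe: 6. Place at column 6.
Row 9: attacked by (1,7)→{7}; (2,10)→{3,10}; (3,4)→{4,10}; (4,2)→{2,7}; (5,9)→{5,9}; (6,3)→{3,6}; (7,6)→{4,6,8}; (8,8)→{7,8,9}. Safe: 1. Place at column 1.
Row 10: attacked by (1,7)→{7}; (2,10)→{2,10}; (3,4)→{4}; (4,2)→{2,8}; (5,9)→{4,9}; (6,3)→{3,7}; (7,6)→{3,6,9}; (8,8)→{6,8,10}; (9,1)→{1,2}. Safe: 5. Place at column 5.
Columns [7, 10, 4, 2, 9, 3, 6, 8, 1, 5], r−c [-6, -8, -1, 2, -4, 3, 1, 0, 8, 5], r+c [8, 12, 7, 6, 14, 9, 13, 16, 10, 15] are all distinct, so no two queens attack.

(1,7) (2,10) (3,4) (4,2) (5,9) (6,3) (7,6) (8,8) (9,1) (10,5)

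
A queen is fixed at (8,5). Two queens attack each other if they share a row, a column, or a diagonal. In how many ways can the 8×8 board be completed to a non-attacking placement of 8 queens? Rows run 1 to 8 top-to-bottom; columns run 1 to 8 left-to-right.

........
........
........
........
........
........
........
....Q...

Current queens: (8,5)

18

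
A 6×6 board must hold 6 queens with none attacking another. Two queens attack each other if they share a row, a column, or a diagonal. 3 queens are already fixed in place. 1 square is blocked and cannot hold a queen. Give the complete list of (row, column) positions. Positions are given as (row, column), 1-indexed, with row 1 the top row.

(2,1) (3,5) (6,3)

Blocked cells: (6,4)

(1,4) (2,1) (3,5) (4,2) (5,6) (6,3)

Row 1: attacked by (2,1)→{1,2}; (3,5)→{3,5}; (6,3)→{3}. Safe: 4, 6. Place at column 4.
Row 4: attacked by (1,4)→{1,4}; (2,1)→{1,3}; (3,5)→{4,5,6}; (6,3)→{1,3,5}. Safe: 2. Place at column 2.
Row 5: attacked by (1,4)→{4}; (2,1)→{1,4}; (3,5)→{3,5}; (4,2)→{1,2,3}; (6,3)→{2,3,4}. Safe: 6. Place at column 6.
Columns [4, 1, 5, 2, 6, 3], r−c [-3, 1, -2, 2, -1, 3], r+c [5, 3, 8, 6, 11, 9] are all distinct, so no two queens attack.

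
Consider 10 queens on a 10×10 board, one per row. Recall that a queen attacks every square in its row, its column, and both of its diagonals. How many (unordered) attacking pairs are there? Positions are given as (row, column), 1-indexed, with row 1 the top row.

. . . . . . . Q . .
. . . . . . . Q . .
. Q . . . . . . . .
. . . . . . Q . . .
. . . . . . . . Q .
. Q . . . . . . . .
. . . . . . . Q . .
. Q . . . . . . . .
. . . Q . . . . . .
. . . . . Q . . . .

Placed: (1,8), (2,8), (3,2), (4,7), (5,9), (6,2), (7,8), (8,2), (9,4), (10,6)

8

Same column: (1,8)–(2,8) (column 8); (1,8)–(7,8) (column 8); (2,8)–(7,8) (column 8); (3,2)–(6,2) (column 2); (3,2)–(8,2) (column 2); (6,2)–(8,2) (column 2).
Same diagonal: (2,8)–(8,2) (|2−8| = |8−2| = 6); (6,2)–(10,6) (|6−10| = |2−6| = 4).
Total attacking pairs: 8.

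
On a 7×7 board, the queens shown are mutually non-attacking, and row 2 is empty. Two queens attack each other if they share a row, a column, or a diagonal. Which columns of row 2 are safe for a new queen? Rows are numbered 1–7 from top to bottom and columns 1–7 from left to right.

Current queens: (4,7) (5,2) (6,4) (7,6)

(4,7) attacks row 2 at column 7 and diagonals 5.
(5,2) attacks row 2 at column 2 and diagonals 5.
(6,4) attacks row 2 at column 4.
(7,6) attacks row 2 at column 6 and diagonals 1.
Attacked columns: {1, 2, 4, 5, 6, 7}. Safe: {3}.

columns 3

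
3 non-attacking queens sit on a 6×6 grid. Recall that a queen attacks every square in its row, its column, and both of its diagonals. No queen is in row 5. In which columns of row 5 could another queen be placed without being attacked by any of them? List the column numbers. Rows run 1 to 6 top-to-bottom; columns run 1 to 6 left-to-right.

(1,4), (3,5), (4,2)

columns 6

(1,4) attacks row 5 at column 4.
(3,5) attacks row 5 at column 5 and diagonals 3.
(4,2) attacks row 5 at column 2 and diagonals 1, 3.
Attacked columns: {1, 2, 3, 4, 5}. Safe: {6}.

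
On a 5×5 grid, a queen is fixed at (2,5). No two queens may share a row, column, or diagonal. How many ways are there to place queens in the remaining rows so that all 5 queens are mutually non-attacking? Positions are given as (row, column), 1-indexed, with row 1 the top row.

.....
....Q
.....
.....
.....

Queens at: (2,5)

Branch on row 1: col 1 → 0; col 2 → 1; col 3 → 1.
Sum: 0 + 1 + 1 = 2.

2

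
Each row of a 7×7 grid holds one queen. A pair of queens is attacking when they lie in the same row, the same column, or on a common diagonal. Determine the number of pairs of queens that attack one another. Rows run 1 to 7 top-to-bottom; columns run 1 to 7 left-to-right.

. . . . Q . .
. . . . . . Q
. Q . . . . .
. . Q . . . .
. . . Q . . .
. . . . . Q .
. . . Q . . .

5

Same column: (5,4)–(7,4) (column 4).
Same diagonal: (2,7)–(5,4) (|2−5| = |7−4| = 3); (3,2)–(4,3) (|3−4| = |2−3| = 1); (3,2)–(5,4) (|3−5| = |2−4| = 2); (4,3)–(5,4) (|4−5| = |3−4| = 1).
Total attacking pairs: 5.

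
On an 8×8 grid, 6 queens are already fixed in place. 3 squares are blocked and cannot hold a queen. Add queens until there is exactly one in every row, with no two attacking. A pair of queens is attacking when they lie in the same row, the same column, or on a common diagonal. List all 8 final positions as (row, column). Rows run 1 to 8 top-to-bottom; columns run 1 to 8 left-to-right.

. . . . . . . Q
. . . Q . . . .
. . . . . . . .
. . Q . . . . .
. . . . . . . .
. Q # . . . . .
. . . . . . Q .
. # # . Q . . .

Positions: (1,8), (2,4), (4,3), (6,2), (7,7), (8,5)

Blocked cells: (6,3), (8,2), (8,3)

(1,8) (2,4) (3,1) (4,3) (5,6) (6,2) (7,7) (8,5)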